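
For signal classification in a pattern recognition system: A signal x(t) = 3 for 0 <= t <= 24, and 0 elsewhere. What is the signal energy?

Energy = integral of |x(t)|^2 dt over the signal duration
= 3^2 * 24 = 9 * 24 = 216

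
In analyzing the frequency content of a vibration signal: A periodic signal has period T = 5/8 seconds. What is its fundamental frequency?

The fundamental frequency is the reciprocal of the period.
f = 1/T = 1/(5/8) = 8/5 Hz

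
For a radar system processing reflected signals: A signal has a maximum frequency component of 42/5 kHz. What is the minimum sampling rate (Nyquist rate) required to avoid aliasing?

By the Nyquist-Shannon sampling theorem,
the minimum sampling rate (Nyquist rate) must be at least 2 * f_max.
Nyquist rate = 2 * 42/5 kHz = 84/5 kHz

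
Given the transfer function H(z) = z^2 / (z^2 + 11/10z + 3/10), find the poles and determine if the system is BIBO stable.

Poles are roots of the denominator: z^2 + 11/10z + 3/10 = 0.
Quadratic formula: z = [-(11/10) +/- sqrt((11/10)^2 - 4*(3/10))] / 2
Discriminant = 121/100 - 6/5 = 1/100; sqrt = 1/10.
z = (-11/10 +/- 1/10) / 2 => z = -1/2 or z = -3/5.
|p1| = 1/2, |p2| = 3/5.
For BIBO stability, all poles must lie inside the unit circle (|p| < 1).
System is STABLE since both |p| < 1.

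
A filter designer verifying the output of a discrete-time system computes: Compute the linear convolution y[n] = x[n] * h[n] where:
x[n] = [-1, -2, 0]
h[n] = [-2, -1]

y[n] = sum_k x[k]*h[n-k]. Output length = len(x) + len(h) - 1 = 3 + 2 - 1 = 4.
y[0] = -1*-2 = 2
y[1] = -2*-2 + -1*-1 = 5
y[2] = 0*-2 + -2*-1 = 2
y[3] = 0*-1 = 0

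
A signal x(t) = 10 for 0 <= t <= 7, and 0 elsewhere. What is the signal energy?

Energy = integral of |x(t)|^2 dt over the signal duration
= 10^2 * 7 = 100 * 7 = 700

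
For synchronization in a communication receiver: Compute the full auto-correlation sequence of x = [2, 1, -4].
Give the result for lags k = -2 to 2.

r_xx[k] = sum_m x[m]*x[m+k], indexed from 0, for k = -2 to 2:
  r_xx[-2] = x[2]*x[0] = -8
  r_xx[-1] = x[1]*x[0] + x[2]*x[1] = -2
  r_xx[0] = x[0]*x[0] + x[1]*x[1] + x[2]*x[2] = 21
  r_xx[1] = x[0]*x[1] + x[1]*x[2] = -2
  r_xx[2] = x[0]*x[2] = -8
r_xx = [-8, -2, 21, -2, -8]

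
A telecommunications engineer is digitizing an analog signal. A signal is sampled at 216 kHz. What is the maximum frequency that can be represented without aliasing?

The maximum frequency that can be represented without aliasing
is the Nyquist frequency: f_max = f_s / 2 = 216 kHz / 2 = 108 kHz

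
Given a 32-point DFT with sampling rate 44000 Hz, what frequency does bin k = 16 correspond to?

The frequency of DFT bin k is: f_k = k * f_s / N
f_16 = 16 * 44000 / 32 = 22000 Hz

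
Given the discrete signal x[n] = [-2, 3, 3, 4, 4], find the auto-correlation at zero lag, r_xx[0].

The auto-correlation at zero lag r_xx[0] equals the signal energy.
r_xx[0] = sum of x[n]^2 = (-2)^2 + 3^2 + 3^2 + 4^2 + 4^2
= 4 + 9 + 9 + 16 + 16 = 54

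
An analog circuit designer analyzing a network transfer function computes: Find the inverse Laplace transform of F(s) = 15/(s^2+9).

Standard pair: w/(s^2+w^2) <-> sin(wt)*u(t)
Recognize w^2 = 9, so w = 3; numerator 15 = 5*3.
f(t) = 5*sin(3t)*u(t)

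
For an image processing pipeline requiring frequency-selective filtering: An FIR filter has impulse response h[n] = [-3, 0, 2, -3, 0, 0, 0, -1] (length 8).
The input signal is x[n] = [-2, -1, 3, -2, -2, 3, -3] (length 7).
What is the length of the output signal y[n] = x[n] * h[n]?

For linear convolution, the output length is:
len(y) = len(x) + len(h) - 1 = 7 + 8 - 1 = 14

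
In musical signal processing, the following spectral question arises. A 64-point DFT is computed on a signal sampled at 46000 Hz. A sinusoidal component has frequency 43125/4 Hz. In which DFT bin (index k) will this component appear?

DFT frequency resolution = f_s/N = 46000/64 = 2875/4 Hz
Bin index k = f_signal / resolution = 43125/4 / 2875/4 = 15
The signal frequency 43125/4 Hz falls in DFT bin k = 15.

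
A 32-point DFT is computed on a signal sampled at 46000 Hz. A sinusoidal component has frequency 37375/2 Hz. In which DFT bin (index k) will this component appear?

DFT frequency resolution = f_s/N = 46000/32 = 2875/2 Hz
Bin index k = f_signal / resolution = 37375/2 / 2875/2 = 13
The signal frequency 37375/2 Hz falls in DFT bin k = 13.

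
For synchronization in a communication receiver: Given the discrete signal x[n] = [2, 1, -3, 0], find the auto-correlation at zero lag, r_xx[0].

The auto-correlation at zero lag r_xx[0] equals the signal energy.
r_xx[0] = sum of x[n]^2 = 2^2 + 1^2 + (-3)^2 + 0^2
= 4 + 1 + 9 + 0 = 14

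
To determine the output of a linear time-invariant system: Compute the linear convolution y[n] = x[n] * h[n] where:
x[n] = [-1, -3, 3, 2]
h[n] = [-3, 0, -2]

y[n] = sum_k x[k]*h[n-k]. Output length = len(x) + len(h) - 1 = 4 + 3 - 1 = 6.
y[0] = -1*-3 = 3
y[1] = -3*-3 + -1*0 = 9
y[2] = 3*-3 + -3*0 + -1*-2 = -7
y[3] = 2*-3 + 3*0 + -3*-2 = 0
y[4] = 2*0 + 3*-2 = -6
y[5] = 2*-2 = -4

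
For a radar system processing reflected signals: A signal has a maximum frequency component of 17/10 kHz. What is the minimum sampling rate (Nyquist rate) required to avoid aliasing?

By the Nyquist-Shannon sampling theorem,
the minimum sampling rate (Nyquist rate) must be at least 2 * f_max.
Nyquist rate = 2 * 17/10 kHz = 17/5 kHz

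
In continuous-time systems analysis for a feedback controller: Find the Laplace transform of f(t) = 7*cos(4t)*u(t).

Standard pair: cos(wt)*u(t) <-> s/(s^2+w^2)
With w = 4: L{7*cos(4t)*u(t)} = 7s/(s^2+16)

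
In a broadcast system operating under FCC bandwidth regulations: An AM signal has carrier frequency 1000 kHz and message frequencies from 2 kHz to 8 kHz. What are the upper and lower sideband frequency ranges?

Upper sideband (USB) = fc + [fm_low, fm_high] = 1000 + [2, 8] = [1002, 1008] kHz
Lower sideband (LSB) = fc - [fm_high, fm_low] = 1000 - [8, 2] = [992, 998] kHz
Total occupied spectrum: 992 kHz to 1008 kHz (plus carrier at 1000 kHz)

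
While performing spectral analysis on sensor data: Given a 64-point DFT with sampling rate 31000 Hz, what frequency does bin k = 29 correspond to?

The frequency of DFT bin k is: f_k = k * f_s / N
f_29 = 29 * 31000 / 64 = 112375/8 Hz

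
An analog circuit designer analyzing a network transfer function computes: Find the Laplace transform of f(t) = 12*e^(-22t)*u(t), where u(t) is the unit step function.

Standard Laplace transform pair:
e^(-at)*u(t) <-> 1/(s+a)
With a = 22: L{12*e^(-22t)*u(t)} = 12/(s+22), ROC: Re(s) > -22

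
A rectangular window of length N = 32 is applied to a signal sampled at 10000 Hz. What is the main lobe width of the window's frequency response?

For a rectangular window of length N,
the main lobe width in frequency is 2*f_s/N.
= 2*10000/32 = 625 Hz
This determines the minimum frequency separation for resolving two sinusoids.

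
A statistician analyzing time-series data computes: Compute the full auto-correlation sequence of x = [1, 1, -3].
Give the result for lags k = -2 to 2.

r_xx[k] = sum_m x[m]*x[m+k], indexed from 0, for k = -2 to 2:
  r_xx[-2] = x[2]*x[0] = -3
  r_xx[-1] = x[1]*x[0] + x[2]*x[1] = -2
  r_xx[0] = x[0]*x[0] + x[1]*x[1] + x[2]*x[2] = 11
  r_xx[1] = x[0]*x[1] + x[1]*x[2] = -2
  r_xx[2] = x[0]*x[2] = -3
r_xx = [-3, -2, 11, -2, -3]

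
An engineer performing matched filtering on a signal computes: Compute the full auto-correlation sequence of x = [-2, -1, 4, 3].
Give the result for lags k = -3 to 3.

r_xx[k] = sum_m x[m]*x[m+k], indexed from 0, for k = -3 to 3:
  r_xx[-3] = x[3]*x[0] = -6
  r_xx[-2] = x[2]*x[0] + x[3]*x[1] = -11
  r_xx[-1] = x[1]*x[0] + x[2]*x[1] + x[3]*x[2] = 10
  r_xx[0] = x[0]*x[0] + x[1]*x[1] + x[2]*x[2] + x[3]*x[3] = 30
  r_xx[1] = x[0]*x[1] + x[1]*x[2] + x[2]*x[3] = 10
  r_xx[2] = x[0]*x[2] + x[1]*x[3] = -11
  r_xx[3] = x[0]*x[3] = -6
r_xx = [-6, -11, 10, 30, 10, -11, -6]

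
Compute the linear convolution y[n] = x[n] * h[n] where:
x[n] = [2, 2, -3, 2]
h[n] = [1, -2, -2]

y[n] = sum_k x[k]*h[n-k]. Output length = len(x) + len(h) - 1 = 4 + 3 - 1 = 6.
y[0] = 2*1 = 2
y[1] = 2*1 + 2*-2 = -2
y[2] = -3*1 + 2*-2 + 2*-2 = -11
y[3] = 2*1 + -3*-2 + 2*-2 = 4
y[4] = 2*-2 + -3*-2 = 2
y[5] = 2*-2 = -4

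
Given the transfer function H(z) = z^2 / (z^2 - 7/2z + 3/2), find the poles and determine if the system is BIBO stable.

Poles are roots of the denominator: z^2 - 7/2z + 3/2 = 0.
Quadratic formula: z = [-(-7/2) +/- sqrt((-7/2)^2 - 4*(3/2))] / 2
Discriminant = 49/4 - 6 = 25/4; sqrt = 5/2.
z = (7/2 +/- 5/2) / 2 => z = 3 or z = 1/2.
|p1| = 3, |p2| = 1/2.
For BIBO stability, all poles must lie inside the unit circle (|p| < 1).
System is UNSTABLE since at least one |p| >= 1.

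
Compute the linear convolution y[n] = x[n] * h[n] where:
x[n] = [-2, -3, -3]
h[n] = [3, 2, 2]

y[n] = sum_k x[k]*h[n-k]. Output length = len(x) + len(h) - 1 = 3 + 3 - 1 = 5.
y[0] = -2*3 = -6
y[1] = -3*3 + -2*2 = -13
y[2] = -3*3 + -3*2 + -2*2 = -19
y[3] = -3*2 + -3*2 = -12
y[4] = -3*2 = -6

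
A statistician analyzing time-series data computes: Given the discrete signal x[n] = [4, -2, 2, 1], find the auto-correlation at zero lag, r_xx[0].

The auto-correlation at zero lag r_xx[0] equals the signal energy.
r_xx[0] = sum of x[n]^2 = 4^2 + (-2)^2 + 2^2 + 1^2
= 16 + 4 + 4 + 1 = 25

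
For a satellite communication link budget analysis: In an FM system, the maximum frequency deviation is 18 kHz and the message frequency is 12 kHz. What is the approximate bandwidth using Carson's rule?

Carson's rule: BW = 2*(delta_f + f_m)
= 2*(18 + 12) kHz = 60 kHz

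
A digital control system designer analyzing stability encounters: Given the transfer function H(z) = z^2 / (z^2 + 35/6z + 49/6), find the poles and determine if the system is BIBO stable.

Poles are roots of the denominator: z^2 + 35/6z + 49/6 = 0.
Quadratic formula: z = [-(35/6) +/- sqrt((35/6)^2 - 4*(49/6))] / 2
Discriminant = 1225/36 - 98/3 = 49/36; sqrt = 7/6.
z = (-35/6 +/- 7/6) / 2 => z = -7/3 or z = -7/2.
|p1| = 7/3, |p2| = 7/2.
For BIBO stability, all poles must lie inside the unit circle (|p| < 1).
System is UNSTABLE since at least one |p| >= 1.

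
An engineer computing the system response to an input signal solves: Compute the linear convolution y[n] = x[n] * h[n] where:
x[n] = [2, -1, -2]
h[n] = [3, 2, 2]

y[n] = sum_k x[k]*h[n-k]. Output length = len(x) + len(h) - 1 = 3 + 3 - 1 = 5.
y[0] = 2*3 = 6
y[1] = -1*3 + 2*2 = 1
y[2] = -2*3 + -1*2 + 2*2 = -4
y[3] = -2*2 + -1*2 = -6
y[4] = -2*2 = -4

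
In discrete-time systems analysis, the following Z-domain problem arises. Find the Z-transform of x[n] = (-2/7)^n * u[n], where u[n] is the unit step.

The Z-transform of a^n * u[n] is z/(z-a) for |z| > |a|.
Here a = -2/7, so X(z) = z/(z - (-2/7)) = 7z/(7z + 2)
ROC: |z| > 2/7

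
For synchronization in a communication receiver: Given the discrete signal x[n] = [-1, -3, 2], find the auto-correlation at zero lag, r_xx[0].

The auto-correlation at zero lag r_xx[0] equals the signal energy.
r_xx[0] = sum of x[n]^2 = (-1)^2 + (-3)^2 + 2^2
= 1 + 9 + 4 = 14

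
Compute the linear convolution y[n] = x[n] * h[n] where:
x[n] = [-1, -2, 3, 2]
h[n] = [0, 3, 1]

y[n] = sum_k x[k]*h[n-k]. Output length = len(x) + len(h) - 1 = 4 + 3 - 1 = 6.
y[0] = -1*0 = 0
y[1] = -2*0 + -1*3 = -3
y[2] = 3*0 + -2*3 + -1*1 = -7
y[3] = 2*0 + 3*3 + -2*1 = 7
y[4] = 2*3 + 3*1 = 9
y[5] = 2*1 = 2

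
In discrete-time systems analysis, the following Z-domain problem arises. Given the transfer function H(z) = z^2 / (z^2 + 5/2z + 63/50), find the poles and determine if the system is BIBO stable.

Poles are roots of the denominator: z^2 + 5/2z + 63/50 = 0.
Quadratic formula: z = [-(5/2) +/- sqrt((5/2)^2 - 4*(63/50))] / 2
Discriminant = 25/4 - 126/25 = 121/100; sqrt = 11/10.
z = (-5/2 +/- 11/10) / 2 => z = -7/10 or z = -9/5.
|p1| = 9/5, |p2| = 7/10.
For BIBO stability, all poles must lie inside the unit circle (|p| < 1).
System is UNSTABLE since at least one |p| >= 1.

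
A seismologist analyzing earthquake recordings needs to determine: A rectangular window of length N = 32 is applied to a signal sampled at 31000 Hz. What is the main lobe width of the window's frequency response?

For a rectangular window of length N,
the main lobe width in frequency is 2*f_s/N.
= 2*31000/32 = 3875/2 Hz
This determines the minimum frequency separation for resolving two sinusoids.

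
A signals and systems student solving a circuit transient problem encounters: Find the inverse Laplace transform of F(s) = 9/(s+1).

Standard pair: k/(s+a) <-> k*e^(-at)*u(t)
With k=9, a=1: f(t) = 9*e^(-t)*u(t)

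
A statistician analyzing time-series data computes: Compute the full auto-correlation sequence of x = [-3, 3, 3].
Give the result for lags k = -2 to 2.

r_xx[k] = sum_m x[m]*x[m+k], indexed from 0, for k = -2 to 2:
  r_xx[-2] = x[2]*x[0] = -9
  r_xx[-1] = x[1]*x[0] + x[2]*x[1] = 0
  r_xx[0] = x[0]*x[0] + x[1]*x[1] + x[2]*x[2] = 27
  r_xx[1] = x[0]*x[1] + x[1]*x[2] = 0
  r_xx[2] = x[0]*x[2] = -9
r_xx = [-9, 0, 27, 0, -9]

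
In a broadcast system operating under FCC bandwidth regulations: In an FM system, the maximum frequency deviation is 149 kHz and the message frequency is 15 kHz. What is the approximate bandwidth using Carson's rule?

Carson's rule: BW = 2*(delta_f + f_m)
= 2*(149 + 15) kHz = 328 kHz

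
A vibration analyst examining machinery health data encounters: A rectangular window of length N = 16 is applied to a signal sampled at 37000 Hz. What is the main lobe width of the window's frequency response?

For a rectangular window of length N,
the main lobe width in frequency is 2*f_s/N.
= 2*37000/16 = 4625 Hz
This determines the minimum frequency separation for resolving two sinusoids.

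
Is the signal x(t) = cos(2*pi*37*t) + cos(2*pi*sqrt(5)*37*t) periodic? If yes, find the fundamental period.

f1 = 37 Hz, f2 = 37*sqrt(5) Hz
Ratio f2/f1 = sqrt(5), which is irrational.
Since the frequency ratio is irrational, no common period exists.
The signal is not periodic.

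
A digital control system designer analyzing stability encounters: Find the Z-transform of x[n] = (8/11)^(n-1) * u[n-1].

Time-shifting property: if X(z) = Z{x[n]}, then Z{x[n-d]} = z^(-d) * X(z)
X(z) = z/(z - 8/11) for x[n] = (8/11)^n * u[n]
Z{x[n-1]} = z^(-1) * z/(z - 8/11) = 1/(z - 8/11)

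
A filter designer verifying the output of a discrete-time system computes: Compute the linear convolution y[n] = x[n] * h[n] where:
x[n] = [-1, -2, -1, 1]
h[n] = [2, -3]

y[n] = sum_k x[k]*h[n-k]. Output length = len(x) + len(h) - 1 = 4 + 2 - 1 = 5.
y[0] = -1*2 = -2
y[1] = -2*2 + -1*-3 = -1
y[2] = -1*2 + -2*-3 = 4
y[3] = 1*2 + -1*-3 = 5
y[4] = 1*-3 = -3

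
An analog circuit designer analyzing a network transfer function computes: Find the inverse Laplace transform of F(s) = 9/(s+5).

Standard pair: k/(s+a) <-> k*e^(-at)*u(t)
With k=9, a=5: f(t) = 9*e^(-5t)*u(t)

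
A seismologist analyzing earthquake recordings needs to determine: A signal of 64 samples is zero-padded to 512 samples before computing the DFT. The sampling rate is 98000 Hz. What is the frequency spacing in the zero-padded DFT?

Original DFT: N = 64, resolution = f_s/N = 98000/64 = 6125/4 Hz
Zero-padded DFT: N = 512, resolution = f_s/N = 98000/512 = 6125/32 Hz
Zero-padding interpolates the spectrum (finer frequency grid)
but does NOT improve the true spectral resolution (ability to resolve close frequencies).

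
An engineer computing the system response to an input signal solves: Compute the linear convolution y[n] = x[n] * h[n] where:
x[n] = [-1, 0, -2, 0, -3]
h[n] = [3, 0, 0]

y[n] = sum_k x[k]*h[n-k]. Output length = len(x) + len(h) - 1 = 5 + 3 - 1 = 7.
y[0] = -1*3 = -3
y[1] = 0*3 + -1*0 = 0
y[2] = -2*3 + 0*0 + -1*0 = -6
y[3] = 0*3 + -2*0 + 0*0 = 0
y[4] = -3*3 + 0*0 + -2*0 = -9
y[5] = -3*0 + 0*0 = 0
y[6] = -3*0 = 0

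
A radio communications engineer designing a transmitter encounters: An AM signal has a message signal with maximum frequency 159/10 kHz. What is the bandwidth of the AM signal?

In AM (double-sideband), the bandwidth is twice the message frequency.
BW = 2 * f_m = 2 * 159/10 kHz = 159/5 kHz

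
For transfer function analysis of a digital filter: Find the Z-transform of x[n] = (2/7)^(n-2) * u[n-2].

Time-shifting property: if X(z) = Z{x[n]}, then Z{x[n-d]} = z^(-d) * X(z)
X(z) = z/(z - 2/7) for x[n] = (2/7)^n * u[n]
Z{x[n-2]} = z^(-2) * z/(z - 2/7) = z^(-1)/(z - 2/7)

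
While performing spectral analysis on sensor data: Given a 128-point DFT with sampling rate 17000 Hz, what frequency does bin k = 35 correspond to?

The frequency of DFT bin k is: f_k = k * f_s / N
f_35 = 35 * 17000 / 128 = 74375/16 Hz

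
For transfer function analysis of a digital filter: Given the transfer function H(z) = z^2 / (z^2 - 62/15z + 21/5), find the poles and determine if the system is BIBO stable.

Poles are roots of the denominator: z^2 - 62/15z + 21/5 = 0.
Quadratic formula: z = [-(-62/15) +/- sqrt((-62/15)^2 - 4*(21/5))] / 2
Discriminant = 3844/225 - 84/5 = 64/225; sqrt = 8/15.
z = (62/15 +/- 8/15) / 2 => z = 7/3 or z = 9/5.
|p1| = 9/5, |p2| = 7/3.
For BIBO stability, all poles must lie inside the unit circle (|p| < 1).
System is UNSTABLE since at least one |p| >= 1.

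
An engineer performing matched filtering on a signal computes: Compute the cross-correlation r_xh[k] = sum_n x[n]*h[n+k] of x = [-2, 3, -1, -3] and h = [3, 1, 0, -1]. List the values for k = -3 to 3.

Both sequences indexed from 0 and zero outside their support.
Lags with overlap: k = -3 to 3.
  r_xh[-3] = x[3]*h[0] = -9
  r_xh[-2] = x[2]*h[0] + x[3]*h[1] = -6
  r_xh[-1] = x[1]*h[0] + x[2]*h[1] + x[3]*h[2] = 8
  r_xh[0] = x[0]*h[0] + x[1]*h[1] + x[2]*h[2] + x[3]*h[3] = 0
  r_xh[1] = x[0]*h[1] + x[1]*h[2] + x[2]*h[3] = -1
  r_xh[2] = x[0]*h[2] + x[1]*h[3] = -3
  r_xh[3] = x[0]*h[3] = 2
r_xh = [-9, -6, 8, 0, -1, -3, 2] (for k = -3, ..., 3)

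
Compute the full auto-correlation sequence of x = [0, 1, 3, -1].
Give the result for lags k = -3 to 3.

r_xx[k] = sum_m x[m]*x[m+k], indexed from 0, for k = -3 to 3:
  r_xx[-3] = x[3]*x[0] = 0
  r_xx[-2] = x[2]*x[0] + x[3]*x[1] = -1
  r_xx[-1] = x[1]*x[0] + x[2]*x[1] + x[3]*x[2] = 0
  r_xx[0] = x[0]*x[0] + x[1]*x[1] + x[2]*x[2] + x[3]*x[3] = 11
  r_xx[1] = x[0]*x[1] + x[1]*x[2] + x[2]*x[3] = 0
  r_xx[2] = x[0]*x[2] + x[1]*x[3] = -1
  r_xx[3] = x[0]*x[3] = 0
r_xx = [0, -1, 0, 11, 0, -1, 0]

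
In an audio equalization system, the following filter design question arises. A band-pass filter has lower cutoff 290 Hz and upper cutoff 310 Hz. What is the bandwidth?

Bandwidth = f_high - f_low
= 310 Hz - 290 Hz = 20 Hz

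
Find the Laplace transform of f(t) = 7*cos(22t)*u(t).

Standard pair: cos(wt)*u(t) <-> s/(s^2+w^2)
With w = 22: L{7*cos(22t)*u(t)} = 7s/(s^2+484)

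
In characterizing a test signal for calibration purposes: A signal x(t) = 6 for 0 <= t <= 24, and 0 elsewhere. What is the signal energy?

Energy = integral of |x(t)|^2 dt over the signal duration
= 6^2 * 24 = 36 * 24 = 864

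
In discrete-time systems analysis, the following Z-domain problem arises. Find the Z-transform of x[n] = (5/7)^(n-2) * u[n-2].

Time-shifting property: if X(z) = Z{x[n]}, then Z{x[n-d]} = z^(-d) * X(z)
X(z) = z/(z - 5/7) for x[n] = (5/7)^n * u[n]
Z{x[n-2]} = z^(-2) * z/(z - 5/7) = z^(-1)/(z - 5/7)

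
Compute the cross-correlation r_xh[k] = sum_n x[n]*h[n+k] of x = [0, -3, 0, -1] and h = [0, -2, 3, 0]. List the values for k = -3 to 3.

Both sequences indexed from 0 and zero outside their support.
Lags with overlap: k = -3 to 3.
  r_xh[-3] = x[3]*h[0] = 0
  r_xh[-2] = x[2]*h[0] + x[3]*h[1] = 2
  r_xh[-1] = x[1]*h[0] + x[2]*h[1] + x[3]*h[2] = -3
  r_xh[0] = x[0]*h[0] + x[1]*h[1] + x[2]*h[2] + x[3]*h[3] = 6
  r_xh[1] = x[0]*h[1] + x[1]*h[2] + x[2]*h[3] = -9
  r_xh[2] = x[0]*h[2] + x[1]*h[3] = 0
  r_xh[3] = x[0]*h[3] = 0
r_xh = [0, 2, -3, 6, -9, 0, 0] (for k = -3, ..., 3)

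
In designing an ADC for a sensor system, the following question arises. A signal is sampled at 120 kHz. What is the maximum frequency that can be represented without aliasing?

The maximum frequency that can be represented without aliasing
is the Nyquist frequency: f_max = f_s / 2 = 120 kHz / 2 = 60 kHz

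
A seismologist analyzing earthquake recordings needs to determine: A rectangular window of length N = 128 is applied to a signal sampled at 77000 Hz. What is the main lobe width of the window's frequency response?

For a rectangular window of length N,
the main lobe width in frequency is 2*f_s/N.
= 2*77000/128 = 9625/8 Hz
This determines the minimum frequency separation for resolving two sinusoids.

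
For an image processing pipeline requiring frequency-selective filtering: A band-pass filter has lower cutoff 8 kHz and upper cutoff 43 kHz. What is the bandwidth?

Bandwidth = f_high - f_low
= 43 kHz - 8 kHz = 35 kHz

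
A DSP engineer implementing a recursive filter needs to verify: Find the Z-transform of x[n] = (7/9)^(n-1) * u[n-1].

Time-shifting property: if X(z) = Z{x[n]}, then Z{x[n-d]} = z^(-d) * X(z)
X(z) = z/(z - 7/9) for x[n] = (7/9)^n * u[n]
Z{x[n-1]} = z^(-1) * z/(z - 7/9) = 1/(z - 7/9)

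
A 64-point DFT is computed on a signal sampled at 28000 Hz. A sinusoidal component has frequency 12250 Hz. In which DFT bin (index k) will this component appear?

DFT frequency resolution = f_s/N = 28000/64 = 875/2 Hz
Bin index k = f_signal / resolution = 12250 / 875/2 = 28
The signal frequency 12250 Hz falls in DFT bin k = 28.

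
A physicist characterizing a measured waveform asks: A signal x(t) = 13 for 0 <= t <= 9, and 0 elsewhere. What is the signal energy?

Energy = integral of |x(t)|^2 dt over the signal duration
= 13^2 * 9 = 169 * 9 = 1521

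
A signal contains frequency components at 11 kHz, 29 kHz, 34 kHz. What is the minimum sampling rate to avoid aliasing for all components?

The highest frequency component is f_max = 34 kHz.
Nyquist rate = 2 * f_max = 2 * 34 kHz = 68 kHz.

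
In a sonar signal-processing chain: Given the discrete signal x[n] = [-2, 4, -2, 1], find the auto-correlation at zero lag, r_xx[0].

The auto-correlation at zero lag r_xx[0] equals the signal energy.
r_xx[0] = sum of x[n]^2 = (-2)^2 + 4^2 + (-2)^2 + 1^2
= 4 + 16 + 4 + 1 = 25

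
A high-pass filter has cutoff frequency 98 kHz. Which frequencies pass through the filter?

A high-pass filter passes all frequencies above the cutoff frequency 98 kHz and attenuates lower frequencies.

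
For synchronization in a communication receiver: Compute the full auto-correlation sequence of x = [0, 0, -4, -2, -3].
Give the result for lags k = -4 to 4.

r_xx[k] = sum_m x[m]*x[m+k], indexed from 0, for k = -4 to 4:
  r_xx[-4] = x[4]*x[0] = 0
  r_xx[-3] = x[3]*x[0] + x[4]*x[1] = 0
  r_xx[-2] = x[2]*x[0] + x[3]*x[1] + x[4]*x[2] = 12
  r_xx[-1] = x[1]*x[0] + x[2]*x[1] + x[3]*x[2] + x[4]*x[3] = 14
  r_xx[0] = x[0]*x[0] + x[1]*x[1] + x[2]*x[2] + x[3]*x[3] + x[4]*x[4] = 29
  r_xx[1] = x[0]*x[1] + x[1]*x[2] + x[2]*x[3] + x[3]*x[4] = 14
  r_xx[2] = x[0]*x[2] + x[1]*x[3] + x[2]*x[4] = 12
  r_xx[3] = x[0]*x[3] + x[1]*x[4] = 0
  r_xx[4] = x[0]*x[4] = 0
r_xx = [0, 0, 12, 14, 29, 14, 12, 0, 0]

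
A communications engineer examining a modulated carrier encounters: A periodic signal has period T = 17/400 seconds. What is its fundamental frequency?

The fundamental frequency is the reciprocal of the period.
f = 1/T = 1/(17/400) = 400/17 Hz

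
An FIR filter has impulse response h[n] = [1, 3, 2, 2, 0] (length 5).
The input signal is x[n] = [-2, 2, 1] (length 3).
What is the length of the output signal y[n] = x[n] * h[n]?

For linear convolution, the output length is:
len(y) = len(x) + len(h) - 1 = 3 + 5 - 1 = 7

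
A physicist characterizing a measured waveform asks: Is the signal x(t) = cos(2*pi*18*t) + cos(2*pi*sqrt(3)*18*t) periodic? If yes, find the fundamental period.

f1 = 18 Hz, f2 = 18*sqrt(3) Hz
Ratio f2/f1 = sqrt(3), which is irrational.
Since the frequency ratio is irrational, no common period exists.
The signal is not periodic.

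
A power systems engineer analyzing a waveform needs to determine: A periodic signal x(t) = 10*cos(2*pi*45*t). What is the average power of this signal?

Average power of A*cos(wt) is A^2/2.
P = 10^2 / 2 = 100/2 = 50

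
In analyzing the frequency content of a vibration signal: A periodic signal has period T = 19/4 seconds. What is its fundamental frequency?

The fundamental frequency is the reciprocal of the period.
f = 1/T = 1/(19/4) = 4/19 Hz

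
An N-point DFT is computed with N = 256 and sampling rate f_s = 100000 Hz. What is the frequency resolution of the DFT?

DFT frequency resolution = f_s / N
= 100000 / 256 = 3125/8 Hz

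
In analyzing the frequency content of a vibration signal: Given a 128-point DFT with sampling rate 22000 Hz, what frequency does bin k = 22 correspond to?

The frequency of DFT bin k is: f_k = k * f_s / N
f_22 = 22 * 22000 / 128 = 15125/4 Hz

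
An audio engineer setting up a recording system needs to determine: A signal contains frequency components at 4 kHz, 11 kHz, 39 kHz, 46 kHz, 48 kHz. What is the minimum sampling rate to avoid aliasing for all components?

The highest frequency component is f_max = 48 kHz.
Nyquist rate = 2 * f_max = 2 * 48 kHz = 96 kHz.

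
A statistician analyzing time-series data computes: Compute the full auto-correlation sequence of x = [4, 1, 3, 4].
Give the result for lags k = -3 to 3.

r_xx[k] = sum_m x[m]*x[m+k], indexed from 0, for k = -3 to 3:
  r_xx[-3] = x[3]*x[0] = 16
  r_xx[-2] = x[2]*x[0] + x[3]*x[1] = 16
  r_xx[-1] = x[1]*x[0] + x[2]*x[1] + x[3]*x[2] = 19
  r_xx[0] = x[0]*x[0] + x[1]*x[1] + x[2]*x[2] + x[3]*x[3] = 42
  r_xx[1] = x[0]*x[1] + x[1]*x[2] + x[2]*x[3] = 19
  r_xx[2] = x[0]*x[2] + x[1]*x[3] = 16
  r_xx[3] = x[0]*x[3] = 16
r_xx = [16, 16, 19, 42, 19, 16, 16]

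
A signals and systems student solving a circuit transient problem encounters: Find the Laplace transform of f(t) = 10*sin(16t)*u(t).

Standard pair: sin(wt)*u(t) <-> w/(s^2+w^2)
With w = 16: L{10*sin(16t)*u(t)} = 160/(s^2+256)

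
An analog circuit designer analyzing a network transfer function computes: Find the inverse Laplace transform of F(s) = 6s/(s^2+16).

Standard pair: s/(s^2+w^2) <-> cos(wt)*u(t)
With k=6, w=4: f(t) = 6*cos(4t)*u(t)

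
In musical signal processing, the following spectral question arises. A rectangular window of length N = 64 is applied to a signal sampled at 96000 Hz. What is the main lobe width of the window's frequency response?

For a rectangular window of length N,
the main lobe width in frequency is 2*f_s/N.
= 2*96000/64 = 3000 Hz
This determines the minimum frequency separation for resolving two sinusoids.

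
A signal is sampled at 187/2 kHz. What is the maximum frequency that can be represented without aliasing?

The maximum frequency that can be represented without aliasing
is the Nyquist frequency: f_max = f_s / 2 = 187/2 kHz / 2 = 187/4 kHz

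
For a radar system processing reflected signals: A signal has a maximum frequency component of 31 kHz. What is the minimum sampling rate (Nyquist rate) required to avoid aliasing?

By the Nyquist-Shannon sampling theorem,
the minimum sampling rate (Nyquist rate) must be at least 2 * f_max.
Nyquist rate = 2 * 31 kHz = 62 kHz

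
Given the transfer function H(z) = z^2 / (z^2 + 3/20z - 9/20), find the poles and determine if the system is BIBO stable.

Poles are roots of the denominator: z^2 + 3/20z - 9/20 = 0.
Quadratic formula: z = [-(3/20) +/- sqrt((3/20)^2 - 4*(-9/20))] / 2
Discriminant = 9/400 + 9/5 = 729/400; sqrt = 27/20.
z = (-3/20 +/- 27/20) / 2 => z = 3/5 or z = -3/4.
|p1| = 3/4, |p2| = 3/5.
For BIBO stability, all poles must lie inside the unit circle (|p| < 1).
System is STABLE since both |p| < 1.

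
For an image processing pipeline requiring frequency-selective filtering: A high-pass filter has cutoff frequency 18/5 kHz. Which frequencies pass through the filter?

A high-pass filter passes all frequencies above the cutoff frequency 18/5 kHz and attenuates lower frequencies.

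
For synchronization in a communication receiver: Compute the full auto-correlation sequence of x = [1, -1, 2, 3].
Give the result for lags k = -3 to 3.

r_xx[k] = sum_m x[m]*x[m+k], indexed from 0, for k = -3 to 3:
  r_xx[-3] = x[3]*x[0] = 3
  r_xx[-2] = x[2]*x[0] + x[3]*x[1] = -1
  r_xx[-1] = x[1]*x[0] + x[2]*x[1] + x[3]*x[2] = 3
  r_xx[0] = x[0]*x[0] + x[1]*x[1] + x[2]*x[2] + x[3]*x[3] = 15
  r_xx[1] = x[0]*x[1] + x[1]*x[2] + x[2]*x[3] = 3
  r_xx[2] = x[0]*x[2] + x[1]*x[3] = -1
  r_xx[3] = x[0]*x[3] = 3
r_xx = [3, -1, 3, 15, 3, -1, 3]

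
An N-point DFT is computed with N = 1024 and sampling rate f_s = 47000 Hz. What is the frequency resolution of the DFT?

DFT frequency resolution = f_s / N
= 47000 / 1024 = 5875/128 Hz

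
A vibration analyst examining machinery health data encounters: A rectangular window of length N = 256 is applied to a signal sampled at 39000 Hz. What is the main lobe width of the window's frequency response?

For a rectangular window of length N,
the main lobe width in frequency is 2*f_s/N.
= 2*39000/256 = 4875/16 Hz
This determines the minimum frequency separation for resolving two sinusoids.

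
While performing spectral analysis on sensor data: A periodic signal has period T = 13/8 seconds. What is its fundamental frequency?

The fundamental frequency is the reciprocal of the period.
f = 1/T = 1/(13/8) = 8/13 Hz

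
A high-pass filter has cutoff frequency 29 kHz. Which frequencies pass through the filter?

A high-pass filter passes all frequencies above the cutoff frequency 29 kHz and attenuates lower frequencies.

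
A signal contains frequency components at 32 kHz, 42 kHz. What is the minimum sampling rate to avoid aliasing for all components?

The highest frequency component is f_max = 42 kHz.
Nyquist rate = 2 * f_max = 2 * 42 kHz = 84 kHz.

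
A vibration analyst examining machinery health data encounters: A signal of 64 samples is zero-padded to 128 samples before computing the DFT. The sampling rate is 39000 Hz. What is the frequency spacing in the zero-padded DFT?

Original DFT: N = 64, resolution = f_s/N = 39000/64 = 4875/8 Hz
Zero-padded DFT: N = 128, resolution = f_s/N = 39000/128 = 4875/16 Hz
Zero-padding interpolates the spectrum (finer frequency grid)
but does NOT improve the true spectral resolution (ability to resolve close frequencies).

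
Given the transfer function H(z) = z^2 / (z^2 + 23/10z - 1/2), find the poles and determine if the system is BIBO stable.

Poles are roots of the denominator: z^2 + 23/10z - 1/2 = 0.
Quadratic formula: z = [-(23/10) +/- sqrt((23/10)^2 - 4*(-1/2))] / 2
Discriminant = 529/100 + 2 = 729/100; sqrt = 27/10.
z = (-23/10 +/- 27/10) / 2 => z = 1/5 or z = -5/2.
|p1| = 5/2, |p2| = 1/5.
For BIBO stability, all poles must lie inside the unit circle (|p| < 1).
System is UNSTABLE since at least one |p| >= 1.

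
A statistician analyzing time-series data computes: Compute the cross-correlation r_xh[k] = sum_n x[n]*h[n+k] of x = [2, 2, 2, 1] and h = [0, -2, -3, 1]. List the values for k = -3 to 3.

Both sequences indexed from 0 and zero outside their support.
Lags with overlap: k = -3 to 3.
  r_xh[-3] = x[3]*h[0] = 0
  r_xh[-2] = x[2]*h[0] + x[3]*h[1] = -2
  r_xh[-1] = x[1]*h[0] + x[2]*h[1] + x[3]*h[2] = -7
  r_xh[0] = x[0]*h[0] + x[1]*h[1] + x[2]*h[2] + x[3]*h[3] = -9
  r_xh[1] = x[0]*h[1] + x[1]*h[2] + x[2]*h[3] = -8
  r_xh[2] = x[0]*h[2] + x[1]*h[3] = -4
  r_xh[3] = x[0]*h[3] = 2
r_xh = [0, -2, -7, -9, -8, -4, 2] (for k = -3, ..., 3)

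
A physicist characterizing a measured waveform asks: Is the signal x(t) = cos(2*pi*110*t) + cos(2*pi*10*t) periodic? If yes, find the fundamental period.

f1 = 110 Hz, f2 = 10 Hz
Period T1 = 1/110, T2 = 1/10
Ratio T1/T2 = 10/110, which is rational.
The signal is periodic with fundamental period T = 1/GCD(110,10) = 1/10 s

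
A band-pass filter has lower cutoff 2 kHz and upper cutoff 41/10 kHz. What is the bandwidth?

Bandwidth = f_high - f_low
= 41/10 kHz - 2 kHz = 21/10 kHz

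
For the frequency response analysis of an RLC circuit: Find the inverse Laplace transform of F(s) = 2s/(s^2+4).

Standard pair: s/(s^2+w^2) <-> cos(wt)*u(t)
With k=2, w=2: f(t) = 2*cos(2t)*u(t)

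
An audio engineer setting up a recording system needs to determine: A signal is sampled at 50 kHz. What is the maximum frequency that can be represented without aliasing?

The maximum frequency that can be represented without aliasing
is the Nyquist frequency: f_max = f_s / 2 = 50 kHz / 2 = 25 kHz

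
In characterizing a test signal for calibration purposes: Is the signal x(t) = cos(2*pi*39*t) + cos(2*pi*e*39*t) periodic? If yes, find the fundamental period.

f1 = 39 Hz, f2 = 39*e Hz
Ratio f2/f1 = e, which is irrational.
Since the frequency ratio is irrational, no common period exists.
The signal is not periodic.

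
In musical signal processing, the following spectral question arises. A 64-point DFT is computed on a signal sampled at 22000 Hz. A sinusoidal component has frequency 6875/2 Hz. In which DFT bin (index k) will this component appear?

DFT frequency resolution = f_s/N = 22000/64 = 1375/4 Hz
Bin index k = f_signal / resolution = 6875/2 / 1375/4 = 10
The signal frequency 6875/2 Hz falls in DFT bin k = 10.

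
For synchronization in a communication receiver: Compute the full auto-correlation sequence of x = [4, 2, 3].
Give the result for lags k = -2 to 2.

r_xx[k] = sum_m x[m]*x[m+k], indexed from 0, for k = -2 to 2:
  r_xx[-2] = x[2]*x[0] = 12
  r_xx[-1] = x[1]*x[0] + x[2]*x[1] = 14
  r_xx[0] = x[0]*x[0] + x[1]*x[1] + x[2]*x[2] = 29
  r_xx[1] = x[0]*x[1] + x[1]*x[2] = 14
  r_xx[2] = x[0]*x[2] = 12
r_xx = [12, 14, 29, 14, 12]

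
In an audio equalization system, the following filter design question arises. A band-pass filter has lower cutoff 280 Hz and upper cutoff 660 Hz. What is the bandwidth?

Bandwidth = f_high - f_low
= 660 Hz - 280 Hz = 380 Hz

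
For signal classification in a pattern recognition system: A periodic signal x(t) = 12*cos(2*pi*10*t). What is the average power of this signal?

Average power of A*cos(wt) is A^2/2.
P = 12^2 / 2 = 144/2 = 72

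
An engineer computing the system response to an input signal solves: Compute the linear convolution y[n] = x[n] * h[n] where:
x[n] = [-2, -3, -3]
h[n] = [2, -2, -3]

y[n] = sum_k x[k]*h[n-k]. Output length = len(x) + len(h) - 1 = 3 + 3 - 1 = 5.
y[0] = -2*2 = -4
y[1] = -3*2 + -2*-2 = -2
y[2] = -3*2 + -3*-2 + -2*-3 = 6
y[3] = -3*-2 + -3*-3 = 15
y[4] = -3*-3 = 9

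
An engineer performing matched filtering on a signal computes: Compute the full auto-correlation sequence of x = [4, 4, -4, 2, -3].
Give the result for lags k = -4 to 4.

r_xx[k] = sum_m x[m]*x[m+k], indexed from 0, for k = -4 to 4:
  r_xx[-4] = x[4]*x[0] = -12
  r_xx[-3] = x[3]*x[0] + x[4]*x[1] = -4
  r_xx[-2] = x[2]*x[0] + x[3]*x[1] + x[4]*x[2] = 4
  r_xx[-1] = x[1]*x[0] + x[2]*x[1] + x[3]*x[2] + x[4]*x[3] = -14
  r_xx[0] = x[0]*x[0] + x[1]*x[1] + x[2]*x[2] + x[3]*x[3] + x[4]*x[4] = 61
  r_xx[1] = x[0]*x[1] + x[1]*x[2] + x[2]*x[3] + x[3]*x[4] = -14
  r_xx[2] = x[0]*x[2] + x[1]*x[3] + x[2]*x[4] = 4
  r_xx[3] = x[0]*x[3] + x[1]*x[4] = -4
  r_xx[4] = x[0]*x[4] = -12
r_xx = [-12, -4, 4, -14, 61, -14, 4, -4, -12]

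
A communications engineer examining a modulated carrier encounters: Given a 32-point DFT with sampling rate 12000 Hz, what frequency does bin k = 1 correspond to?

The frequency of DFT bin k is: f_k = k * f_s / N
f_1 = 1 * 12000 / 32 = 375 Hz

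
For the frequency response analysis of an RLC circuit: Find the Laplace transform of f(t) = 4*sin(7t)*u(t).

Standard pair: sin(wt)*u(t) <-> w/(s^2+w^2)
With w = 7: L{4*sin(7t)*u(t)} = 28/(s^2+49)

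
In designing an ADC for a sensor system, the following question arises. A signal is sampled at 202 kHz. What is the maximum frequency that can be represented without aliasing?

The maximum frequency that can be represented without aliasing
is the Nyquist frequency: f_max = f_s / 2 = 202 kHz / 2 = 101 kHz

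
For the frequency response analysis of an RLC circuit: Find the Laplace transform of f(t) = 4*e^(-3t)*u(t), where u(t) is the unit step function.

Standard Laplace transform pair:
e^(-at)*u(t) <-> 1/(s+a)
With a = 3: L{4*e^(-3t)*u(t)} = 4/(s+3), ROC: Re(s) > -3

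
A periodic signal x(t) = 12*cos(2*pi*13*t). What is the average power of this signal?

Average power of A*cos(wt) is A^2/2.
P = 12^2 / 2 = 144/2 = 72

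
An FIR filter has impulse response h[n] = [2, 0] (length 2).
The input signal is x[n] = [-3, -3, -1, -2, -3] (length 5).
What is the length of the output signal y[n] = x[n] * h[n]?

For linear convolution, the output length is:
len(y) = len(x) + len(h) - 1 = 5 + 2 - 1 = 6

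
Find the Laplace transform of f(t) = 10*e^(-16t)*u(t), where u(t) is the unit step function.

Standard Laplace transform pair:
e^(-at)*u(t) <-> 1/(s+a)
With a = 16: L{10*e^(-16t)*u(t)} = 10/(s+16), ROC: Re(s) > -16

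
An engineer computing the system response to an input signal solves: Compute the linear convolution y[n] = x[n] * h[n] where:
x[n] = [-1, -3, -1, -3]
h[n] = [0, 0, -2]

y[n] = sum_k x[k]*h[n-k]. Output length = len(x) + len(h) - 1 = 4 + 3 - 1 = 6.
y[0] = -1*0 = 0
y[1] = -3*0 + -1*0 = 0
y[2] = -1*0 + -3*0 + -1*-2 = 2
y[3] = -3*0 + -1*0 + -3*-2 = 6
y[4] = -3*0 + -1*-2 = 2
y[5] = -3*-2 = 6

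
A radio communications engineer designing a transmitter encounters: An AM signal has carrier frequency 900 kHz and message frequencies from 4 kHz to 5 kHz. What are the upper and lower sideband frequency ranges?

Upper sideband (USB) = fc + [fm_low, fm_high] = 900 + [4, 5] = [904, 905] kHz
Lower sideband (LSB) = fc - [fm_high, fm_low] = 900 - [5, 4] = [895, 896] kHz
Total occupied spectrum: 895 kHz to 905 kHz (plus carrier at 900 kHz)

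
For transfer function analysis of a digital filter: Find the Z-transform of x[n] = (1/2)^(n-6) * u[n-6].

Time-shifting property: if X(z) = Z{x[n]}, then Z{x[n-d]} = z^(-d) * X(z)
X(z) = z/(z - 1/2) for x[n] = (1/2)^n * u[n]
Z{x[n-6]} = z^(-6) * z/(z - 1/2) = z^(-5)/(z - 1/2)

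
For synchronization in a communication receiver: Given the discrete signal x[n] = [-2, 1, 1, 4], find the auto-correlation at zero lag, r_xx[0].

The auto-correlation at zero lag r_xx[0] equals the signal energy.
r_xx[0] = sum of x[n]^2 = (-2)^2 + 1^2 + 1^2 + 4^2
= 4 + 1 + 1 + 16 = 22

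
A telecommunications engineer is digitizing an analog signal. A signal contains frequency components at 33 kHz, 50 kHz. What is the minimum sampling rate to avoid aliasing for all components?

The highest frequency component is f_max = 50 kHz.
Nyquist rate = 2 * f_max = 2 * 50 kHz = 100 kHz.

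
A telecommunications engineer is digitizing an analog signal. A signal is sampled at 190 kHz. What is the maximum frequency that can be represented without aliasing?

The maximum frequency that can be represented without aliasing
is the Nyquist frequency: f_max = f_s / 2 = 190 kHz / 2 = 95 kHz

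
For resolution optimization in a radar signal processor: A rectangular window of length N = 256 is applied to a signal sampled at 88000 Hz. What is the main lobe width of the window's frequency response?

For a rectangular window of length N,
the main lobe width in frequency is 2*f_s/N.
= 2*88000/256 = 1375/2 Hz
This determines the minimum frequency separation for resolving two sinusoids.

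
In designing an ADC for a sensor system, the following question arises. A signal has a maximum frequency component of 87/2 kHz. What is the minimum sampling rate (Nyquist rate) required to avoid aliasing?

By the Nyquist-Shannon sampling theorem,
the minimum sampling rate (Nyquist rate) must be at least 2 * f_max.
Nyquist rate = 2 * 87/2 kHz = 87 kHz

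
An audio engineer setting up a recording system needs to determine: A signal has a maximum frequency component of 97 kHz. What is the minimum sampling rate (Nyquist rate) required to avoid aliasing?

By the Nyquist-Shannon sampling theorem,
the minimum sampling rate (Nyquist rate) must be at least 2 * f_max.
Nyquist rate = 2 * 97 kHz = 194 kHz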